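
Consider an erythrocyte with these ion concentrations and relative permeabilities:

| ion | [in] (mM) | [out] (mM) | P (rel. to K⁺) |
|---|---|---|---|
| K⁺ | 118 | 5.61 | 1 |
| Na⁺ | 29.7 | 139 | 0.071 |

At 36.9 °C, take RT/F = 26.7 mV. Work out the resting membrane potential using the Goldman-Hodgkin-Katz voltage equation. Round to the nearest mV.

-55 mV

Vm = 26.7 · ln[(Σ P·[cation]ₒ + Σ P·[anion]ᵢ) / (Σ P·[cation]ᵢ + Σ P·[anion]ₒ)]
Numerator = 1×5.61 + 0.071×139 = 15.48
Denominator = 1×118 + 0.071×29.7 = 120.1
Vm = 26.7 · ln(0.12887) = 26.7 × (-2.0489) = -54.71 mV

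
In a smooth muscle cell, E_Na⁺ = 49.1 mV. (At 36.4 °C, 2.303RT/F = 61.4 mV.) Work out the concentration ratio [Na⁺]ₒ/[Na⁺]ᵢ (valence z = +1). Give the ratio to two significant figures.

log₁₀([out]/[in]) = E·z/(61.4) = 49.1 × 1 / 61.4 = 0.7997
[out]/[in] = 10^(0.7997) = 6.305

6.3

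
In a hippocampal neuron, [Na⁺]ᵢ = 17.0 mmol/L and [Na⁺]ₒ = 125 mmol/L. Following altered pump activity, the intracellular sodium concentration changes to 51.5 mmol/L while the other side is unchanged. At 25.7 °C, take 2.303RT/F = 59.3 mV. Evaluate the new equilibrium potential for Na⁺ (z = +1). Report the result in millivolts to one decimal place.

22.8 mV

After the shift: [Na⁺]_out = 125, [Na⁺]_in = 51.5 mmol/L.
E_new = (59.3/1)·log₁₀(125/51.5) = 59.30 · (0.3851) = 22.84 mV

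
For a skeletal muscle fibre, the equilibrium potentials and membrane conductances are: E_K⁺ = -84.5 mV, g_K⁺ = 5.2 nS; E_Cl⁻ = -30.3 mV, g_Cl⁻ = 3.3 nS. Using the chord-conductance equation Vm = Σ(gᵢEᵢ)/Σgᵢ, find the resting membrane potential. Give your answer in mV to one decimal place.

-63.5 mV

Σ gᵢEᵢ = 5.2·(-84.5) + 3.3·(-30.3) = -539.39
Σ gᵢ = 5.2 + 3.3 = 8.5
Vm = -539.39 / 8.5 = -63.46 mV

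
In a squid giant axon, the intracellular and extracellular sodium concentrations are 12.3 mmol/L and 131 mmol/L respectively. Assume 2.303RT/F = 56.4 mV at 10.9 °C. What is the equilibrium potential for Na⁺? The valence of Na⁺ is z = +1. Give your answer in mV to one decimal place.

57.9 mV

E = (56.4/z) · log₁₀([Na⁺]_out/[Na⁺]_in) with z = +1.
= (56.4/1) · log₁₀(131/12.3) = 56.40 · log₁₀(10.65)
= 56.40 · (1.0274) = 57.94 mV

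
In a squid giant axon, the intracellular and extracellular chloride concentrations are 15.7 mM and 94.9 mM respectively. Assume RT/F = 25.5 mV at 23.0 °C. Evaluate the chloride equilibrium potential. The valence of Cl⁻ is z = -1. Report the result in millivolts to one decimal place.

-45.9 mV

E = (25.5/z) · ln([Cl⁻]_out/[Cl⁻]_in) with z = -1.
For an anion, dividing by z = -1 reverses the sign.
= (25.5/-1) · ln(94.9/15.7) = -25.50 · ln(6.045)
= -25.50 · (1.7992) = -45.88 mV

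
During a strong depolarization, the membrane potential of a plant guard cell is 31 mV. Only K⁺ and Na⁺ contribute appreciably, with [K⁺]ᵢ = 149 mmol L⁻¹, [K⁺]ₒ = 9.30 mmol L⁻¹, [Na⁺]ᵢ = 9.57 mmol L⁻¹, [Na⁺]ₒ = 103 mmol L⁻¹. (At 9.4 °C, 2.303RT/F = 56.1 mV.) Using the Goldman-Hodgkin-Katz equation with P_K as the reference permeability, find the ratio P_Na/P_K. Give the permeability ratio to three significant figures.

Let α = P_Na/P_K. GHK: Vm = 56.1·log₁₀[(Kₒ + α·Naₒ)/(Kᵢ + α·Naᵢ)].
10^(Vm/56.1) = 10^(31.0/56.1) = 3.5693
So 3.5693·(Kᵢ + α·Naᵢ) = Kₒ + α·Naₒ → α = (3.5693·149.0 − 9.3) / (103.0 − 3.5693·9.57)
α = (531.8 − 9.3) / (103.0 − 34.16) = 522.5/68.84 = 7.59

7.59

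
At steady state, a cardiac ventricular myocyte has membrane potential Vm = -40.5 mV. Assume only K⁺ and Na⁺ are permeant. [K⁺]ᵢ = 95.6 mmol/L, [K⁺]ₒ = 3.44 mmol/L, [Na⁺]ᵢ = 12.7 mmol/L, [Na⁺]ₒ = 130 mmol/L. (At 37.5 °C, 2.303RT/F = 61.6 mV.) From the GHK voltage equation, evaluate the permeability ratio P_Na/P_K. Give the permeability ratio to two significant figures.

Let α = P_Na/P_K. GHK: Vm = 61.6·log₁₀[(Kₒ + α·Naₒ)/(Kᵢ + α·Naᵢ)].
10^(Vm/61.6) = 10^(-40.5/61.6) = 0.22006
So 0.22006·(Kᵢ + α·Naᵢ) = Kₒ + α·Naₒ → α = (0.22006·95.6 − 3.44) / (130.0 − 0.22006·12.7)
α = (21.04 − 3.44) / (130.0 − 2.795) = 17.6/127.2 = 0.1383

0.14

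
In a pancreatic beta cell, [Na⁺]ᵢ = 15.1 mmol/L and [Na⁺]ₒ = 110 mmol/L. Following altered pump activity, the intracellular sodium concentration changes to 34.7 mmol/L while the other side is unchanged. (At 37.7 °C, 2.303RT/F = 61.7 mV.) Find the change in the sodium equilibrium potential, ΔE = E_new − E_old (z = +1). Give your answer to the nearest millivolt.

E_old = (61.7/1)·log₁₀(110/15.1) = 53.21 mV
E_new = (61.7/1)·log₁₀(110/34.7) = 30.92 mV
ΔE = 30.92 − (53.21) = -22.30 mV

-22 mV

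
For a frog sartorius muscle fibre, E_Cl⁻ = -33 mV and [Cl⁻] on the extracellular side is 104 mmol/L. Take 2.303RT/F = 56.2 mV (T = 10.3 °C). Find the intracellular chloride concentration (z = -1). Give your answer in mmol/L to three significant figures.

Nernst: E = (56.2/-1) · log₁₀([out]/[in]), so log₁₀([out]/[in]) = -33.0 × -1 / 56.2 = 0.5872.
[out]/[in] = 10^(0.5872) = 3.865.
[in] = 104 / 3.865 = 26.91 mmol/L.

26.9 mmol/L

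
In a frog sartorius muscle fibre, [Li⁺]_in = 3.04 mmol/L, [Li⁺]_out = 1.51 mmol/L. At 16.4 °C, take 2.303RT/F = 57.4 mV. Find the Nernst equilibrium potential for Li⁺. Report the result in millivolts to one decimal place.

E = (57.4/z) · log₁₀([Li⁺]_out/[Li⁺]_in) with z = +1.
= (57.4/1) · log₁₀(1.51/3.04) = 57.40 · log₁₀(0.4967)
= 57.40 · (-0.3039) = -17.44 mV

-17.4 mV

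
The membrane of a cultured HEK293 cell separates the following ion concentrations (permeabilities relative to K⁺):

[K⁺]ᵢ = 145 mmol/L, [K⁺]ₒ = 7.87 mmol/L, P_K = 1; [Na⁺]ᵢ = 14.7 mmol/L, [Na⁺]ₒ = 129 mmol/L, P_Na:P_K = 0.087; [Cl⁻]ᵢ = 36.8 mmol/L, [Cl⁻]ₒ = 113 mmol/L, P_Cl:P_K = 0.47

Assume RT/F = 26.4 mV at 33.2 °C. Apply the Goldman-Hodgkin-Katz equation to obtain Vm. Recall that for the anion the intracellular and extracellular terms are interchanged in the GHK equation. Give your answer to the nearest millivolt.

Vm = 26.4 · ln[(Σ P·[cation]ₒ + Σ P·[anion]ᵢ) / (Σ P·[cation]ᵢ + Σ P·[anion]ₒ)]
Numerator = 1×7.87 + 0.087×129 + 0.47×36.8 = 36.39
Denominator = 1×145 + 0.087×14.7 + 0.47×113 = 199.4
Vm = 26.4 · ln(0.1825) = 26.4 × (-1.7010) = -44.91 mV

-45 mV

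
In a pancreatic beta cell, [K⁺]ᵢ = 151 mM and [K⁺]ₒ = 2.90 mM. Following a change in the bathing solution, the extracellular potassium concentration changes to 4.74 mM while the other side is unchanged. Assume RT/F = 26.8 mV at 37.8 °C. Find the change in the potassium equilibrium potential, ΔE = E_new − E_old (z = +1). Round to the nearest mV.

E_old = (26.8/1)·ln(2.90/151) = -105.93 mV
E_new = (26.8/1)·ln(4.74/151) = -92.76 mV
ΔE = -92.76 − (-105.93) = 13.17 mV

13 mV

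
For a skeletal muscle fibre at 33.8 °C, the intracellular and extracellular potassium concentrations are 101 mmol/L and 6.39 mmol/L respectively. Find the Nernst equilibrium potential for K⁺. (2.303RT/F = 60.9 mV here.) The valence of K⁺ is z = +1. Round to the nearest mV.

-73 mV

E = (60.9/z) · log₁₀([K⁺]_out/[K⁺]_in) with z = +1.
= (60.9/1) · log₁₀(6.39/101) = 60.90 · log₁₀(0.06327)
= 60.90 · (-1.1988) = -73.01 mV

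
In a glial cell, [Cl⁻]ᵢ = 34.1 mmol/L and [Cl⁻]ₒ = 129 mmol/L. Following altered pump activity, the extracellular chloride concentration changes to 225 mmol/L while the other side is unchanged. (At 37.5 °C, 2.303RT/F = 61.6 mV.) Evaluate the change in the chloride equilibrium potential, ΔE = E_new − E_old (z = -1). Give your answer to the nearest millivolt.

E_old = (61.6/-1)·log₁₀(129/34.1) = -35.59 mV
E_new = (61.6/-1)·log₁₀(225/34.1) = -50.48 mV
ΔE = -50.48 − (-35.59) = -14.88 mV

-15 mV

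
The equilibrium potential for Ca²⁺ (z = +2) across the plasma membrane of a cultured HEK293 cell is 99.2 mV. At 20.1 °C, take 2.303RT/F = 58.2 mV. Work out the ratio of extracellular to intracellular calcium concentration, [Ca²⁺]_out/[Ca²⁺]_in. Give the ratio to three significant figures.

2560

log₁₀([out]/[in]) = E·z/(58.2) = 99.2 × 2 / 58.2 = 3.4089
[out]/[in] = 10^(3.4089) = 2564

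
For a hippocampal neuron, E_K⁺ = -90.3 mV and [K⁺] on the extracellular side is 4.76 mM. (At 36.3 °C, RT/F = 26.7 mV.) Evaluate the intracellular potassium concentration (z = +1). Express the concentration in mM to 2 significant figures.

Nernst: E = (26.7/1) · ln([out]/[in]), so ln([out]/[in]) = -90.3 × 1 / 26.7 = -3.3820.
[out]/[in] = e^(-3.3820) = 0.03398.
[in] = 4.76 / 0.03398 = 140.1 mM.

140 mM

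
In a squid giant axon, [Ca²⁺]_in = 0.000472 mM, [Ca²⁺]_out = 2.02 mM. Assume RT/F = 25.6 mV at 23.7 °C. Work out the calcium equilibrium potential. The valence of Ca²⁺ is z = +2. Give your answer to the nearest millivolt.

107 mV

E = (25.6/z) · ln([Ca²⁺]_out/[Ca²⁺]_in) with z = +2.
= (25.6/2) · ln(2.02/0.000472) = 12.80 · ln(4280)
= 12.80 · (8.3616) = 107.03 mV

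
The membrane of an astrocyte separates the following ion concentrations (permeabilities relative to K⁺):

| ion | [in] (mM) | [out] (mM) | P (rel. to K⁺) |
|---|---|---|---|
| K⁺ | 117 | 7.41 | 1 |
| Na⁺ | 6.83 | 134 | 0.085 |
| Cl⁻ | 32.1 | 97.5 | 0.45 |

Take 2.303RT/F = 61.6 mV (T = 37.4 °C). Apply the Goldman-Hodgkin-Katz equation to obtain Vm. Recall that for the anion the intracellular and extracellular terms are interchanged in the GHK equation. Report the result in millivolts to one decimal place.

Vm = 61.6 · log₁₀[(Σ P·[cation]ₒ + Σ P·[anion]ᵢ) / (Σ P·[cation]ᵢ + Σ P·[anion]ₒ)]
Numerator = 1×7.41 + 0.085×134 + 0.45×32.1 = 33.25
Denominator = 1×117 + 0.085×6.83 + 0.45×97.5 = 161.5
Vm = 61.6 · log₁₀(0.20591) = 61.6 × (-0.6863) = -42.28 mV

-42.3 mV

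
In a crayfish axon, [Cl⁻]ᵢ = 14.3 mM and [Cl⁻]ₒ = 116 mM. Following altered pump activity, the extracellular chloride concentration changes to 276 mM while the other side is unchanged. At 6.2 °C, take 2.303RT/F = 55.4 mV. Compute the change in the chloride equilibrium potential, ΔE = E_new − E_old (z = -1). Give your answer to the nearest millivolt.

E_old = (55.4/-1)·log₁₀(116/14.3) = -50.37 mV
E_new = (55.4/-1)·log₁₀(276/14.3) = -71.22 mV
ΔE = -71.22 − (-50.37) = -20.86 mV

-21 mV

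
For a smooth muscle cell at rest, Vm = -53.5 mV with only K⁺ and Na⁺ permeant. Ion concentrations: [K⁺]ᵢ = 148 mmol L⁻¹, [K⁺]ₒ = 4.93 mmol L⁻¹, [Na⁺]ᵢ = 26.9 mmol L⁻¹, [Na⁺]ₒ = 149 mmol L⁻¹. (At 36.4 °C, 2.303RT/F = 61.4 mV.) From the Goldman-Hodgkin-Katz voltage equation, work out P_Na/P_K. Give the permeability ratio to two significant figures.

0.10

Let α = P_Na/P_K. GHK: Vm = 61.4·log₁₀[(Kₒ + α·Naₒ)/(Kᵢ + α·Naᵢ)].
10^(Vm/61.4) = 10^(-53.5/61.4) = 0.13448
So 0.13448·(Kᵢ + α·Naᵢ) = Kₒ + α·Naₒ → α = (0.13448·148.0 − 4.93) / (149.0 − 0.13448·26.9)
α = (19.9 − 4.93) / (149.0 − 3.618) = 14.97/145.4 = 0.103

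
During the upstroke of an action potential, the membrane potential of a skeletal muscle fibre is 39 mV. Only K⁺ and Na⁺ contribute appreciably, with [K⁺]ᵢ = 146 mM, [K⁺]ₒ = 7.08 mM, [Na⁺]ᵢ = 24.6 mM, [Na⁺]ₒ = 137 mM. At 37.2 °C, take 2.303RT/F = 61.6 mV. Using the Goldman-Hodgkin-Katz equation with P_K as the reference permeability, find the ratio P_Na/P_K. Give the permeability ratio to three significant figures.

Let α = P_Na/P_K. GHK: Vm = 61.6·log₁₀[(Kₒ + α·Naₒ)/(Kᵢ + α·Naᵢ)].
10^(Vm/61.6) = 10^(39.0/61.6) = 4.2965
So 4.2965·(Kᵢ + α·Naᵢ) = Kₒ + α·Naₒ → α = (4.2965·146.0 − 7.08) / (137.0 − 4.2965·24.6)
α = (627.3 − 7.08) / (137.0 − 105.7) = 620.2/31.31 = 19.81

19.8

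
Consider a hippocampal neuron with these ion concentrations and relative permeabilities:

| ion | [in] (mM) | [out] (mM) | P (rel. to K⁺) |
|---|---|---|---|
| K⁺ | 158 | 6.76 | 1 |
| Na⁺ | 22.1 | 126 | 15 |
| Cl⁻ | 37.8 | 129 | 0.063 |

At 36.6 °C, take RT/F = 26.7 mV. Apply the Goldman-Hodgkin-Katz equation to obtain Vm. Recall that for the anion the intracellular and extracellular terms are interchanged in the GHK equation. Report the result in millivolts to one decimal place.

Vm = 26.7 · ln[(Σ P·[cation]ₒ + Σ P·[anion]ᵢ) / (Σ P·[cation]ᵢ + Σ P·[anion]ₒ)]
Numerator = 1×6.76 + 15×126 + 0.063×37.8 = 1899
Denominator = 1×158 + 15×22.1 + 0.063×129 = 497.6
Vm = 26.7 · ln(3.8164) = 26.7 × (1.3393) = 35.76 mV

35.8 mV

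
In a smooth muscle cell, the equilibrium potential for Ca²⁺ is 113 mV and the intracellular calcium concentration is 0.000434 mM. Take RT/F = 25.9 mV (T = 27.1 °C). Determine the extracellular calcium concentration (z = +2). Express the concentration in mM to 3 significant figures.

Nernst: E = (25.9/2) · ln([out]/[in]), so ln([out]/[in]) = 113.0 × 2 / 25.9 = 8.7259.
[out]/[in] = e^(8.7259) = 6160.
[out] = 6160 × 0.000434 = 2.674 mM.

2.67 mM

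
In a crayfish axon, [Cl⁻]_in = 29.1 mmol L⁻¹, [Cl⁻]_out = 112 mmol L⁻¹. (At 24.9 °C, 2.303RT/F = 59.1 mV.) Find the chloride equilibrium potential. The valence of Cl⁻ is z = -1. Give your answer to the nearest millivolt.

-35 mV

E = (59.1/z) · log₁₀([Cl⁻]_out/[Cl⁻]_in) with z = -1.
For an anion, dividing by z = -1 reverses the sign.
= (59.1/-1) · log₁₀(112/29.1) = -59.10 · log₁₀(3.849)
= -59.10 · (0.5853) = -34.59 mV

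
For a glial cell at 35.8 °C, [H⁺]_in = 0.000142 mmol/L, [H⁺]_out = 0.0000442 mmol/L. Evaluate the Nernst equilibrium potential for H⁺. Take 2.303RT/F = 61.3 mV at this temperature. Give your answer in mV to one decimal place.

E = (61.3/z) · log₁₀([H⁺]_out/[H⁺]_in) with z = +1.
= (61.3/1) · log₁₀(0.0000442/0.000142) = 61.30 · log₁₀(0.3113)
= 61.30 · (-0.5069) = -31.07 mV

-31.1 mV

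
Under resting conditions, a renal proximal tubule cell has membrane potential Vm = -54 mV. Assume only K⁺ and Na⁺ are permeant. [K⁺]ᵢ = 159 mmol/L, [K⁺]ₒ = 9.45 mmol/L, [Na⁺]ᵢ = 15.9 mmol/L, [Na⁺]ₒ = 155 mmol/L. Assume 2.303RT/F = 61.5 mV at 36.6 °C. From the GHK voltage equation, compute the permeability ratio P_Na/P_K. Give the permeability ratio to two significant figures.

0.076

Let α = P_Na/P_K. GHK: Vm = 61.5·log₁₀[(Kₒ + α·Naₒ)/(Kᵢ + α·Naᵢ)].
10^(Vm/61.5) = 10^(-54.0/61.5) = 0.13242
So 0.13242·(Kᵢ + α·Naᵢ) = Kₒ + α·Naₒ → α = (0.13242·159.0 − 9.45) / (155.0 − 0.13242·15.9)
α = (21.05 − 9.45) / (155.0 − 2.105) = 11.6/152.9 = 0.0759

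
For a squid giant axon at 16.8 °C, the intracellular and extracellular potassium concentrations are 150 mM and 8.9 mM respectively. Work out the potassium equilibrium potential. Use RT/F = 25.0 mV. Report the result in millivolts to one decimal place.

E = (25.0/z) · ln([K⁺]_out/[K⁺]_in) with z = +1.
= (25.0/1) · ln(8.9/150) = 25.00 · ln(0.05933)
= 25.00 · (-2.8246) = -70.61 mV

-70.6 mV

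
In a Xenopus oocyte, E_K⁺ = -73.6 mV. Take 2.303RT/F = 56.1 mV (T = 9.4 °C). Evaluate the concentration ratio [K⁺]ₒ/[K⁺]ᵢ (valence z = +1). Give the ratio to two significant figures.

log₁₀([out]/[in]) = E·z/(56.1) = -73.6 × 1 / 56.1 = -1.3119
[out]/[in] = 10^(-1.3119) = 0.04876

0.049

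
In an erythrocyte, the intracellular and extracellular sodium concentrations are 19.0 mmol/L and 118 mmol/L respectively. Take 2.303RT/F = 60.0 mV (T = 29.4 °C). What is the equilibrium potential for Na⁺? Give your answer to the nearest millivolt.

E = (60.0/z) · log₁₀([Na⁺]_out/[Na⁺]_in) with z = +1.
= (60.0/1) · log₁₀(118/19.0) = 60.00 · log₁₀(6.211)
= 60.00 · (0.7931) = 47.59 mV

48 mV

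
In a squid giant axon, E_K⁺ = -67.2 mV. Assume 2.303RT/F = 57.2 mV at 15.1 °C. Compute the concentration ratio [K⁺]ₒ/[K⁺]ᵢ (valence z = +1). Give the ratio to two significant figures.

log₁₀([out]/[in]) = E·z/(57.2) = -67.2 × 1 / 57.2 = -1.1748
[out]/[in] = 10^(-1.1748) = 0.06686

0.067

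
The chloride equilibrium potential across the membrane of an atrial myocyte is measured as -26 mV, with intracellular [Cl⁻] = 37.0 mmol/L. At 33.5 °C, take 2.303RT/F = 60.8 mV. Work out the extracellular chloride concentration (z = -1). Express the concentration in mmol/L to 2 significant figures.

99 mmol/L

Nernst: E = (60.8/-1) · log₁₀([out]/[in]), so log₁₀([out]/[in]) = -26.0 × -1 / 60.8 = 0.4276.
[out]/[in] = 10^(0.4276) = 2.677.
[out] = 2.677 × 37.0 = 99.05 mmol/L.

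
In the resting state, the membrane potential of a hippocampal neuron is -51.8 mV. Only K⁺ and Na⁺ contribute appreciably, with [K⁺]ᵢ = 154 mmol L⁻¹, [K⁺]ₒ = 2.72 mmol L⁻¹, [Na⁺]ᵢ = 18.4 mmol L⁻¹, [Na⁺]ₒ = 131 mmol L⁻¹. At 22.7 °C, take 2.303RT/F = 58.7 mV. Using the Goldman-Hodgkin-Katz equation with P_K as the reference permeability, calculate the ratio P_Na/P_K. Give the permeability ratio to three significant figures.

0.136

Let α = P_Na/P_K. GHK: Vm = 58.7·log₁₀[(Kₒ + α·Naₒ)/(Kᵢ + α·Naᵢ)].
10^(Vm/58.7) = 10^(-51.8/58.7) = 0.13108
So 0.13108·(Kᵢ + α·Naᵢ) = Kₒ + α·Naₒ → α = (0.13108·154.0 − 2.72) / (131.0 − 0.13108·18.4)
α = (20.19 − 2.72) / (131.0 − 2.412) = 17.47/128.6 = 0.1358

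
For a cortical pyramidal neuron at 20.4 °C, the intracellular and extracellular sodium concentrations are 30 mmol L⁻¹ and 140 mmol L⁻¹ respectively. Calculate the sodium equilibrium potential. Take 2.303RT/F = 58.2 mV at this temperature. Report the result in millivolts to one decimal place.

E = (58.2/z) · log₁₀([Na⁺]_out/[Na⁺]_in) with z = +1.
= (58.2/1) · log₁₀(140/30) = 58.20 · log₁₀(4.667)
= 58.20 · (0.6690) = 38.94 mV

38.9 mV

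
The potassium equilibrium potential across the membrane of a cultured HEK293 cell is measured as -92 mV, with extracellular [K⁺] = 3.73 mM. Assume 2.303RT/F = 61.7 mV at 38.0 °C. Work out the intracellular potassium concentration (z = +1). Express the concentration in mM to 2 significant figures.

Nernst: E = (61.7/1) · log₁₀([out]/[in]), so log₁₀([out]/[in]) = -92.0 × 1 / 61.7 = -1.4911.
[out]/[in] = 10^(-1.4911) = 0.03228.
[in] = 3.73 / 0.03228 = 115.6 mM.

120 mM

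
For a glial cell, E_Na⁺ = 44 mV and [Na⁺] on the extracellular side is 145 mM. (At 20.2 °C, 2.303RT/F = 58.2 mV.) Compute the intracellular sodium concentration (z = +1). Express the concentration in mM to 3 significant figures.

Nernst: E = (58.2/1) · log₁₀([out]/[in]), so log₁₀([out]/[in]) = 44.0 × 1 / 58.2 = 0.7560.
[out]/[in] = 10^(0.7560) = 5.702.
[in] = 145 / 5.702 = 25.43 mM.

25.4 mM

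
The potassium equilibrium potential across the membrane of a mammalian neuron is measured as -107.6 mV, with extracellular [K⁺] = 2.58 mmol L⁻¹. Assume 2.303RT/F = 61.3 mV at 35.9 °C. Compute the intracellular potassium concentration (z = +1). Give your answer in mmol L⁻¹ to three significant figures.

Nernst: E = (61.3/1) · log₁₀([out]/[in]), so log₁₀([out]/[in]) = -107.6 × 1 / 61.3 = -1.7553.
[out]/[in] = 10^(-1.7553) = 0.01757.
[in] = 2.58 / 0.01757 = 146.9 mmol L⁻¹.

147 mmol L⁻¹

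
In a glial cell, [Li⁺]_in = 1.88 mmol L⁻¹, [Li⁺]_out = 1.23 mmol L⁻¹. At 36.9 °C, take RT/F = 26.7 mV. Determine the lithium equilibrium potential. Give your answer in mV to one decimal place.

-11.3 mV

E = (26.7/z) · ln([Li⁺]_out/[Li⁺]_in) with z = +1.
= (26.7/1) · ln(1.23/1.88) = 26.70 · ln(0.6543)
= 26.70 · (-0.4243) = -11.33 mV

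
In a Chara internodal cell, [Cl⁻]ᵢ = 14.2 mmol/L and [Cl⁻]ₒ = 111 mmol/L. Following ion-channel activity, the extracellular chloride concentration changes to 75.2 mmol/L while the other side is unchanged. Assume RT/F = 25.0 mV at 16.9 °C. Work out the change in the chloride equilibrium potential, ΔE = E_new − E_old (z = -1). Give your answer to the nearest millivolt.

10 mV

E_old = (25.0/-1)·ln(111/14.2) = -51.41 mV
E_new = (25.0/-1)·ln(75.2/14.2) = -41.67 mV
ΔE = -41.67 − (-51.41) = 9.73 mV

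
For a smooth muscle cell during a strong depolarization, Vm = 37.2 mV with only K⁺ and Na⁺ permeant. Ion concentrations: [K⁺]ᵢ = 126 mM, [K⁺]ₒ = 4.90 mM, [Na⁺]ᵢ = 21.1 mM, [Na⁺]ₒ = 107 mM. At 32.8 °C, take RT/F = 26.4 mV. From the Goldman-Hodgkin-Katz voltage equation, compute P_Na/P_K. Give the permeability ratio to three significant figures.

Let α = P_Na/P_K. GHK: Vm = 26.4·ln[(Kₒ + α·Naₒ)/(Kᵢ + α·Naᵢ)].
e^(Vm/26.4) = e^(37.2/26.4) = 4.0922
So 4.0922·(Kᵢ + α·Naᵢ) = Kₒ + α·Naₒ → α = (4.0922·126.0 − 4.9) / (107.0 − 4.0922·21.1)
α = (515.6 − 4.9) / (107.0 − 86.35) = 510.7/20.65 = 24.73

24.7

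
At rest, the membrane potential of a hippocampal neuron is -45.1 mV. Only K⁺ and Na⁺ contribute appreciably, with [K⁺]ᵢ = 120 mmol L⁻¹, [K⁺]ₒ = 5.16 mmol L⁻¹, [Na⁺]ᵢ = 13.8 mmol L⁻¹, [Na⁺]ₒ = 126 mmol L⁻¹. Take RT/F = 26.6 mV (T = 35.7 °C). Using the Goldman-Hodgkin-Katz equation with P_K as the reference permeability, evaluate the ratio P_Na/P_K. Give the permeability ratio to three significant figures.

Let α = P_Na/P_K. GHK: Vm = 26.6·ln[(Kₒ + α·Naₒ)/(Kᵢ + α·Naᵢ)].
e^(Vm/26.6) = e^(-45.1/26.6) = 0.18351
So 0.18351·(Kᵢ + α·Naᵢ) = Kₒ + α·Naₒ → α = (0.18351·120.0 − 5.16) / (126.0 − 0.18351·13.8)
α = (22.02 − 5.16) / (126.0 − 2.532) = 16.86/123.5 = 0.1366

0.137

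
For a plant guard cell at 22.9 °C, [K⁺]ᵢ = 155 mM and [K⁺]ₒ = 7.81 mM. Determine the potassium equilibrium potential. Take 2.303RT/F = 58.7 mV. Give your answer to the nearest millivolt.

E = (58.7/z) · log₁₀([K⁺]_out/[K⁺]_in) with z = +1.
= (58.7/1) · log₁₀(7.81/155) = 58.70 · log₁₀(0.05039)
= 58.70 · (-1.2977) = -76.17 mV

-76 mV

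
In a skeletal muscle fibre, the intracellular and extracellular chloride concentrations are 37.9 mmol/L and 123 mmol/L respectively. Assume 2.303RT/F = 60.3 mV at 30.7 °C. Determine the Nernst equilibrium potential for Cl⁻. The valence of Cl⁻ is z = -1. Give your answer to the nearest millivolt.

E = (60.3/z) · log₁₀([Cl⁻]_out/[Cl⁻]_in) with z = -1.
For an anion, dividing by z = -1 reverses the sign.
= (60.3/-1) · log₁₀(123/37.9) = -60.30 · log₁₀(3.245)
= -60.30 · (0.5113) = -30.83 mV

-31 mV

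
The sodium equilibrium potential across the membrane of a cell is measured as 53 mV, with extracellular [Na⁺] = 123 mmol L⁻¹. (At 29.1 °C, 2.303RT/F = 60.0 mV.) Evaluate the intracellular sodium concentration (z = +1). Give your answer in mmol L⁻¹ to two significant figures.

16 mmol L⁻¹

Nernst: E = (60.0/1) · log₁₀([out]/[in]), so log₁₀([out]/[in]) = 53.0 × 1 / 60.0 = 0.8833.
[out]/[in] = 10^(0.8833) = 7.644.
[in] = 123 / 7.644 = 16.09 mmol L⁻¹.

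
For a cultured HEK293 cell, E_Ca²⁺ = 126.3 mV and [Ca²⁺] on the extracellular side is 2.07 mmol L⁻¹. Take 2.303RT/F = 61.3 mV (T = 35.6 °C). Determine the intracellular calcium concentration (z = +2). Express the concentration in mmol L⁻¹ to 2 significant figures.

Nernst: E = (61.3/2) · log₁₀([out]/[in]), so log₁₀([out]/[in]) = 126.3 × 2 / 61.3 = 4.1207.
[out]/[in] = 10^(4.1207) = 1.32e+04.
[in] = 2.07 / 1.32e+04 = 0.0001568 mmol L⁻¹.

0.00016 mmol L⁻¹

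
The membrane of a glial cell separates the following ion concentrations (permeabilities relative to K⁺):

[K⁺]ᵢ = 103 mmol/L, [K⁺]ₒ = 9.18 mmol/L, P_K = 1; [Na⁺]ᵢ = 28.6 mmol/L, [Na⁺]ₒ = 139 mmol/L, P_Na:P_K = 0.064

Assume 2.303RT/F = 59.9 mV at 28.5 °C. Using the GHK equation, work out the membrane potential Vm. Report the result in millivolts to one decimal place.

Vm = 59.9 · log₁₀[(Σ P·[cation]ₒ + Σ P·[anion]ᵢ) / (Σ P·[cation]ᵢ + Σ P·[anion]ₒ)]
Numerator = 1×9.18 + 0.064×139 = 18.08
Denominator = 1×103 + 0.064×28.6 = 104.8
Vm = 59.9 · log₁₀(0.17243) = 59.9 × (-0.7634) = -45.73 mV

-45.7 mV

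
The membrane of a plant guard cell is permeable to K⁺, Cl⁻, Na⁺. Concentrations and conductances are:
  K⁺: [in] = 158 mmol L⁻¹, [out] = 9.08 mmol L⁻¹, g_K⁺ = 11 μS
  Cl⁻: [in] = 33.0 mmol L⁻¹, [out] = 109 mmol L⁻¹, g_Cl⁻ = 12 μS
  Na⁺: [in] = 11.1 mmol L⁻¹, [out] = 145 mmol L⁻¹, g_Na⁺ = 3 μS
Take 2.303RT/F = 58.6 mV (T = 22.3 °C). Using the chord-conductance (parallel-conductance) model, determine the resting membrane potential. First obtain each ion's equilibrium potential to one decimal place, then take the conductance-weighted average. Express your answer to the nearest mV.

-37 mV

E_K⁺ = (58.6/1)·log₁₀(9.08/158) = -72.7 mV
E_Cl⁻ = (58.6/-1)·log₁₀(109/33.0) = -30.4 mV
E_Na⁺ = (58.6/1)·log₁₀(145/11.1) = 65.4 mV
Vm = (Σ gᵢEᵢ)/(Σ gᵢ) = (11·-72.7 + 12·-30.4 + 3·65.4) / (11 + 12 + 3)
= -968.30 / 26 = -37.24 mV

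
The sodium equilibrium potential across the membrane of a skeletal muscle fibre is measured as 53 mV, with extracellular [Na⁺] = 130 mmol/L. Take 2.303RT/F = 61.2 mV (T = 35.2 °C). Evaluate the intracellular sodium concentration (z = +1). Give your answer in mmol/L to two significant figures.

18 mmol/L

Nernst: E = (61.2/1) · log₁₀([out]/[in]), so log₁₀([out]/[in]) = 53.0 × 1 / 61.2 = 0.8660.
[out]/[in] = 10^(0.8660) = 7.345.
[in] = 130 / 7.345 = 17.7 mmol/L.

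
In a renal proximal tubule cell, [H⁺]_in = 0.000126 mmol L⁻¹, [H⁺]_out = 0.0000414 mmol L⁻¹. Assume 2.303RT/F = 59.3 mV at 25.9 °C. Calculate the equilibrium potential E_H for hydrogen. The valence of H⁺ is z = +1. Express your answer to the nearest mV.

E = (59.3/z) · log₁₀([H⁺]_out/[H⁺]_in) with z = +1.
= (59.3/1) · log₁₀(0.0000414/0.000126) = 59.30 · log₁₀(0.3286)
= 59.30 · (-0.4834) = -28.66 mV

-29 mV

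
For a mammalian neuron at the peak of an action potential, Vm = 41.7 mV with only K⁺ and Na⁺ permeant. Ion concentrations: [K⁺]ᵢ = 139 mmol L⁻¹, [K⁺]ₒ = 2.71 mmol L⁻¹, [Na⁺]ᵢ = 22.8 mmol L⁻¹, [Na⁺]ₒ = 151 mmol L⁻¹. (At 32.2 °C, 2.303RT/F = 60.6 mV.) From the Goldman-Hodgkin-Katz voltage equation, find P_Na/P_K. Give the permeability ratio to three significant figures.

17.0

Let α = P_Na/P_K. GHK: Vm = 60.6·log₁₀[(Kₒ + α·Naₒ)/(Kᵢ + α·Naᵢ)].
10^(Vm/60.6) = 10^(41.7/60.6) = 4.8766
So 4.8766·(Kᵢ + α·Naᵢ) = Kₒ + α·Naₒ → α = (4.8766·139.0 − 2.71) / (151.0 − 4.8766·22.8)
α = (677.9 − 2.71) / (151.0 − 111.2) = 675.1/39.81 = 16.96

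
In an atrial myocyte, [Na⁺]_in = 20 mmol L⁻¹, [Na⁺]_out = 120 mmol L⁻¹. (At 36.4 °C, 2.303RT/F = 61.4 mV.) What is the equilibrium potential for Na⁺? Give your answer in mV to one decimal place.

E = (61.4/z) · log₁₀([Na⁺]_out/[Na⁺]_in) with z = +1.
= (61.4/1) · log₁₀(120/20) = 61.40 · log₁₀(6)
= 61.40 · (0.7782) = 47.78 mV

47.8 mV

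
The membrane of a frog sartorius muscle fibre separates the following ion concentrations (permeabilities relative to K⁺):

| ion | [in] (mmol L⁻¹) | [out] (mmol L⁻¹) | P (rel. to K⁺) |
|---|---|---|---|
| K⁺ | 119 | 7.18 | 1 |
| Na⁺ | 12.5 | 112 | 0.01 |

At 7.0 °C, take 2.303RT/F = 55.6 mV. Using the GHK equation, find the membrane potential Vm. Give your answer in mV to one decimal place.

Vm = 55.6 · log₁₀[(Σ P·[cation]ₒ + Σ P·[anion]ᵢ) / (Σ P·[cation]ᵢ + Σ P·[anion]ₒ)]
Numerator = 1×7.18 + 0.01×112 = 8.3
Denominator = 1×119 + 0.01×12.5 = 119.1
Vm = 55.6 · log₁₀(0.069675) = 55.6 × (-1.1569) = -64.33 mV

-64.3 mV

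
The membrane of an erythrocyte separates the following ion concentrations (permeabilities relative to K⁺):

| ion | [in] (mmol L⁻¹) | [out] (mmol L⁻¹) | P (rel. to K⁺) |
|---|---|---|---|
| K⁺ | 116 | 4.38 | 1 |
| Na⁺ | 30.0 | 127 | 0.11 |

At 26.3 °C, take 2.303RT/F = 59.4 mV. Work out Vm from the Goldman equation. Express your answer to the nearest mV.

-48 mV

Vm = 59.4 · log₁₀[(Σ P·[cation]ₒ + Σ P·[anion]ᵢ) / (Σ P·[cation]ᵢ + Σ P·[anion]ₒ)]
Numerator = 1×4.38 + 0.11×127 = 18.35
Denominator = 1×116 + 0.11×30.0 = 119.3
Vm = 59.4 · log₁₀(0.15381) = 59.4 × (-0.8130) = -48.29 mV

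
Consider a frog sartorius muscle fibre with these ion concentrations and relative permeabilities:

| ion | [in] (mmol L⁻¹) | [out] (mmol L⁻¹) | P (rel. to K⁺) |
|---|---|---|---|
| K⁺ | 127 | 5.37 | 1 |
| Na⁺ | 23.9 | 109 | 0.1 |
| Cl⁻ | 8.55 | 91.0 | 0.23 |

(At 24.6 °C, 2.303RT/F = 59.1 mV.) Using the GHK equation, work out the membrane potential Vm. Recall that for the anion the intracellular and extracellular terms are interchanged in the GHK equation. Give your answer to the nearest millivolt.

-54 mV

Vm = 59.1 · log₁₀[(Σ P·[cation]ₒ + Σ P·[anion]ᵢ) / (Σ P·[cation]ᵢ + Σ P·[anion]ₒ)]
Numerator = 1×5.37 + 0.1×109 + 0.23×8.55 = 18.24
Denominator = 1×127 + 0.1×23.9 + 0.23×91.0 = 150.3
Vm = 59.1 · log₁₀(0.12132) = 59.1 × (-0.9161) = -54.14 mV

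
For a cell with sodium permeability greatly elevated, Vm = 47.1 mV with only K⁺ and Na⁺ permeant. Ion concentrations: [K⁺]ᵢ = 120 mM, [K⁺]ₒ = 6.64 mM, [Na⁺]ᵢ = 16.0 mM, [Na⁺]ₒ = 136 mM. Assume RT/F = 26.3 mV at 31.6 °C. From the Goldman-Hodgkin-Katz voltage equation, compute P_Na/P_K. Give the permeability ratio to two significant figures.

18

Let α = P_Na/P_K. GHK: Vm = 26.3·ln[(Kₒ + α·Naₒ)/(Kᵢ + α·Naᵢ)].
e^(Vm/26.3) = e^(47.1/26.3) = 5.9947
So 5.9947·(Kᵢ + α·Naᵢ) = Kₒ + α·Naₒ → α = (5.9947·120.0 − 6.64) / (136.0 − 5.9947·16.0)
α = (719.4 − 6.64) / (136.0 − 95.92) = 712.7/40.08 = 17.78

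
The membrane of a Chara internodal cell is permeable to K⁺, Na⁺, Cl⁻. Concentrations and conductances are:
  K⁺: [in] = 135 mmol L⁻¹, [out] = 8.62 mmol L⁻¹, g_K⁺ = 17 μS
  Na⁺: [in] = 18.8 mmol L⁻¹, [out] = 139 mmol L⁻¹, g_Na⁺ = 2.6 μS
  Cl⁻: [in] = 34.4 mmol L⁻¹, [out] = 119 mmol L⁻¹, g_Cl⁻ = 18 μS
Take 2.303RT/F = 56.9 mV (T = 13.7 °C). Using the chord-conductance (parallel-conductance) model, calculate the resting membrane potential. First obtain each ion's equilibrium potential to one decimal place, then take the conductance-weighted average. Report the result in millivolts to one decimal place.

-42.0 mV

E_K⁺ = (56.9/1)·log₁₀(8.62/135) = -68.0 mV
E_Na⁺ = (56.9/1)·log₁₀(139/18.8) = 49.4 mV
E_Cl⁻ = (56.9/-1)·log₁₀(119/34.4) = -30.7 mV
Vm = (Σ gᵢEᵢ)/(Σ gᵢ) = (17·-68.0 + 2.6·49.4 + 18·-30.7) / (17 + 2.6 + 18)
= -1580.16 / 37.6 = -42.03 mV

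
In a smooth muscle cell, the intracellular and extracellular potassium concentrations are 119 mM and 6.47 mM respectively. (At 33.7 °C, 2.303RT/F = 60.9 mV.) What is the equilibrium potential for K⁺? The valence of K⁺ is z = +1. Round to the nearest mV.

E = (60.9/z) · log₁₀([K⁺]_out/[K⁺]_in) with z = +1.
= (60.9/1) · log₁₀(6.47/119) = 60.90 · log₁₀(0.05437)
= 60.90 · (-1.2646) = -77.02 mV

-77 mV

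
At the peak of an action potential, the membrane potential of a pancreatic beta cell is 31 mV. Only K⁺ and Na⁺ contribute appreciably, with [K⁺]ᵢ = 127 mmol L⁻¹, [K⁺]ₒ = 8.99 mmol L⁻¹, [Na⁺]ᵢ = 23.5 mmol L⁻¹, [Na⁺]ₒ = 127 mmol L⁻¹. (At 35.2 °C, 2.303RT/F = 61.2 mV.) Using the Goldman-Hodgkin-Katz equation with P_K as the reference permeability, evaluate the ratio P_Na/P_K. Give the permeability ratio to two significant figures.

Let α = P_Na/P_K. GHK: Vm = 61.2·log₁₀[(Kₒ + α·Naₒ)/(Kᵢ + α·Naᵢ)].
10^(Vm/61.2) = 10^(31.0/61.2) = 3.2102
So 3.2102·(Kᵢ + α·Naᵢ) = Kₒ + α·Naₒ → α = (3.2102·127.0 − 8.99) / (127.0 − 3.2102·23.5)
α = (407.7 − 8.99) / (127.0 − 75.44) = 398.7/51.56 = 7.733

7.7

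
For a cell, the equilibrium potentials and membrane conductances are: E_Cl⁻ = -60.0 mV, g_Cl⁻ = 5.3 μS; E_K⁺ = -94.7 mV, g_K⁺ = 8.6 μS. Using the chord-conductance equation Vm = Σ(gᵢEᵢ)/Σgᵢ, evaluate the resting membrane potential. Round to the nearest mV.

-81 mV

Σ gᵢEᵢ = 5.3·(-60.0) + 8.6·(-94.7) = -1132.42
Σ gᵢ = 5.3 + 8.6 = 13.9
Vm = -1132.42 / 13.9 = -81.47 mV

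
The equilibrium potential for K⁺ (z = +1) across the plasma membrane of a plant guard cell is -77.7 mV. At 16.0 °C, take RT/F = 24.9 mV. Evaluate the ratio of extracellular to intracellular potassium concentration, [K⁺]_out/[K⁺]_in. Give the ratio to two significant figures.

ln([out]/[in]) = E·z/(24.9) = -77.7 × 1 / 24.9 = -3.1205
[out]/[in] = e^(-3.1205) = 0.04414

0.044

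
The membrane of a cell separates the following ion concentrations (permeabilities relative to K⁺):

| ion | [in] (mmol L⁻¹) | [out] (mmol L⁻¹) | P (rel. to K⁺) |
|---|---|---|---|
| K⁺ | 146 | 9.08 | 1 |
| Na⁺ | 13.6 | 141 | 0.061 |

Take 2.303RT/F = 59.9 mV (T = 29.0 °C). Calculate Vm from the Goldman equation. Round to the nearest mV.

-55 mV

Vm = 59.9 · log₁₀[(Σ P·[cation]ₒ + Σ P·[anion]ᵢ) / (Σ P·[cation]ᵢ + Σ P·[anion]ₒ)]
Numerator = 1×9.08 + 0.061×141 = 17.68
Denominator = 1×146 + 0.061×13.6 = 146.8
Vm = 59.9 · log₁₀(0.12042) = 59.9 × (-0.9193) = -55.07 mV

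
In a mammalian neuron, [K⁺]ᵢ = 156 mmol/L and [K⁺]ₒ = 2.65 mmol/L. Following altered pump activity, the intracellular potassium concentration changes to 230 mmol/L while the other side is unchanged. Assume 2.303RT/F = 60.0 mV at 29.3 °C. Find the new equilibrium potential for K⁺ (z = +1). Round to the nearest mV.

-116 mV

After the shift: [K⁺]_out = 2.65, [K⁺]_in = 230 mmol/L.
E_new = (60.0/1)·log₁₀(2.65/230) = 60.00 · (-1.9385) = -116.31 mV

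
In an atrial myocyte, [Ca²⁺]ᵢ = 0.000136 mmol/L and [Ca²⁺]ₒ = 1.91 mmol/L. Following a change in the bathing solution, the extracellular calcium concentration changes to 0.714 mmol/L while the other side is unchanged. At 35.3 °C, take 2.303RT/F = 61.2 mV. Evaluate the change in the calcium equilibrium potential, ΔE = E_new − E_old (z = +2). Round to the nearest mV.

E_old = (61.2/2)·log₁₀(1.91/0.000136) = 126.91 mV
E_new = (61.2/2)·log₁₀(0.714/0.000136) = 113.84 mV
ΔE = 113.84 − (126.91) = -13.08 mV

-13 mV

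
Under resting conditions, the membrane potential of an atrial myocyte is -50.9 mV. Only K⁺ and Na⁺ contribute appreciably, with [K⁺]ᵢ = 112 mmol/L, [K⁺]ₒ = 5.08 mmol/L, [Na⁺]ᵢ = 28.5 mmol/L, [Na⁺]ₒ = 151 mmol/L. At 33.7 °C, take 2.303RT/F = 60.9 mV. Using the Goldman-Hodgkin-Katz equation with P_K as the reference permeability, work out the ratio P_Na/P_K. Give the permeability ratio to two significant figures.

0.077

Let α = P_Na/P_K. GHK: Vm = 60.9·log₁₀[(Kₒ + α·Naₒ)/(Kᵢ + α·Naᵢ)].
10^(Vm/60.9) = 10^(-50.9/60.9) = 0.14595
So 0.14595·(Kᵢ + α·Naᵢ) = Kₒ + α·Naₒ → α = (0.14595·112.0 − 5.08) / (151.0 − 0.14595·28.5)
α = (16.35 − 5.08) / (151.0 − 4.16) = 11.27/146.8 = 0.07673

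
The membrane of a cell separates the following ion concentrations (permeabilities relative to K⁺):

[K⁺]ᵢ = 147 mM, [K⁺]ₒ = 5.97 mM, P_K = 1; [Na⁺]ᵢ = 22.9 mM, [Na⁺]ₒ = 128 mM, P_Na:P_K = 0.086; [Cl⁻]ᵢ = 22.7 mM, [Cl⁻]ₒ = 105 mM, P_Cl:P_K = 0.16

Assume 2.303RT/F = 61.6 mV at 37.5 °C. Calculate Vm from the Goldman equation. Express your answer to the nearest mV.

Vm = 61.6 · log₁₀[(Σ P·[cation]ₒ + Σ P·[anion]ᵢ) / (Σ P·[cation]ᵢ + Σ P·[anion]ₒ)]
Numerator = 1×5.97 + 0.086×128 + 0.16×22.7 = 20.61
Denominator = 1×147 + 0.086×22.9 + 0.16×105 = 165.8
Vm = 61.6 · log₁₀(0.12433) = 61.6 × (-0.9054) = -55.77 mV

-56 mV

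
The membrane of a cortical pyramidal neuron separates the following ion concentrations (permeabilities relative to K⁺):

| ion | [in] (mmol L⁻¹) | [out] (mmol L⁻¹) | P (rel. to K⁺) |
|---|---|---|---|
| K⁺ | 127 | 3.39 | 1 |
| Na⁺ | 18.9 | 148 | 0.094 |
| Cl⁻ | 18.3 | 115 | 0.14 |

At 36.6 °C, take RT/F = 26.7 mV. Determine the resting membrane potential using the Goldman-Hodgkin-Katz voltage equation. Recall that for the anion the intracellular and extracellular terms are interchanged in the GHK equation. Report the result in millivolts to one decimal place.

-53.1 mV

Vm = 26.7 · ln[(Σ P·[cation]ₒ + Σ P·[anion]ᵢ) / (Σ P·[cation]ᵢ + Σ P·[anion]ₒ)]
Numerator = 1×3.39 + 0.094×148 + 0.14×18.3 = 19.86
Denominator = 1×127 + 0.094×18.9 + 0.14×115 = 144.9
Vm = 26.7 · ln(0.13711) = 26.7 × (-1.9870) = -53.05 mV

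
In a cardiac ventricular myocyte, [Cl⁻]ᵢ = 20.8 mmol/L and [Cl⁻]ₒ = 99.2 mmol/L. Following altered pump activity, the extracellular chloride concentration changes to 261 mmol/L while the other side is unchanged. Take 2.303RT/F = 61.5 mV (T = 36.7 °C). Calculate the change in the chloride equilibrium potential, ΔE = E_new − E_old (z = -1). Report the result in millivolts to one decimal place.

-25.8 mV

E_old = (61.5/-1)·log₁₀(99.2/20.8) = -41.72 mV
E_new = (61.5/-1)·log₁₀(261/20.8) = -67.56 mV
ΔE = -67.56 − (-41.72) = -25.84 mV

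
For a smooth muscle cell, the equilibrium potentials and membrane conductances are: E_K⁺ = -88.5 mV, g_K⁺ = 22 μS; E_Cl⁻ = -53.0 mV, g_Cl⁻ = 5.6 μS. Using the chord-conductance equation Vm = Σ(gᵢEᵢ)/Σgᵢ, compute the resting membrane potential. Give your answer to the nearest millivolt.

-81 mV

Σ gᵢEᵢ = 22·(-88.5) + 5.6·(-53.0) = -2243.80
Σ gᵢ = 22 + 5.6 = 27.6
Vm = -2243.80 / 27.6 = -81.30 mV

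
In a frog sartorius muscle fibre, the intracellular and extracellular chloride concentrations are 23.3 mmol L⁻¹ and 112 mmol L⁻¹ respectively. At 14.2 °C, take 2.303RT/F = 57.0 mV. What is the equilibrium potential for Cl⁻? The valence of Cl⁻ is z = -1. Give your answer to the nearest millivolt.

-39 mV

E = (57.0/z) · log₁₀([Cl⁻]_out/[Cl⁻]_in) with z = -1.
For an anion, dividing by z = -1 reverses the sign.
= (57.0/-1) · log₁₀(112/23.3) = -57.00 · log₁₀(4.807)
= -57.00 · (0.6819) = -38.87 mV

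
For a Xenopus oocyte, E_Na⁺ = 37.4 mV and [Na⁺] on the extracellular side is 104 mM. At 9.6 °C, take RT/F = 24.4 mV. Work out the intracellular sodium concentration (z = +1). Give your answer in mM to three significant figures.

Nernst: E = (24.4/1) · ln([out]/[in]), so ln([out]/[in]) = 37.4 × 1 / 24.4 = 1.5328.
[out]/[in] = e^(1.5328) = 4.631.
[in] = 104 / 4.631 = 22.46 mM.

22.5 mM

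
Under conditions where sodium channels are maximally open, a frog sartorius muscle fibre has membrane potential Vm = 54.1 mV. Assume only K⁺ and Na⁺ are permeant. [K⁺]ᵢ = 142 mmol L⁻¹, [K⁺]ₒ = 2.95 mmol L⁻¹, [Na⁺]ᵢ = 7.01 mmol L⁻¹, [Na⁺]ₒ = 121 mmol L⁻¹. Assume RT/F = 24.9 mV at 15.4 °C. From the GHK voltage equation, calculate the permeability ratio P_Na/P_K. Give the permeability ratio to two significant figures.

Let α = P_Na/P_K. GHK: Vm = 24.9·ln[(Kₒ + α·Naₒ)/(Kᵢ + α·Naᵢ)].
e^(Vm/24.9) = e^(54.1/24.9) = 8.7819
So 8.7819·(Kᵢ + α·Naᵢ) = Kₒ + α·Naₒ → α = (8.7819·142.0 − 2.95) / (121.0 − 8.7819·7.01)
α = (1247 − 2.95) / (121.0 − 61.56) = 1244/59.44 = 20.93

21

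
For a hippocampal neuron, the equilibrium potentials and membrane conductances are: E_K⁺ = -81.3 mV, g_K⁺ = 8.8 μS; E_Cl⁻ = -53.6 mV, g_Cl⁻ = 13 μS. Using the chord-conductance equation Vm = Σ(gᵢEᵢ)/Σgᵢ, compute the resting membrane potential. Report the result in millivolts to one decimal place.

-64.8 mV

Σ gᵢEᵢ = 8.8·(-81.3) + 13·(-53.6) = -1412.24
Σ gᵢ = 8.8 + 13 = 21.8
Vm = -1412.24 / 21.8 = -64.78 mV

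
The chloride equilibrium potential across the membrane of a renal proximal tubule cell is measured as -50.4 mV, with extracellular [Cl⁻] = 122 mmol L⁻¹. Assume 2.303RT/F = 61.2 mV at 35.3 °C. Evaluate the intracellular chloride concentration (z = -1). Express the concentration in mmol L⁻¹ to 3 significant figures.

18.3 mmol L⁻¹

Nernst: E = (61.2/-1) · log₁₀([out]/[in]), so log₁₀([out]/[in]) = -50.4 × -1 / 61.2 = 0.8235.
[out]/[in] = 10^(0.8235) = 6.661.
[in] = 122 / 6.661 = 18.32 mmol L⁻¹.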